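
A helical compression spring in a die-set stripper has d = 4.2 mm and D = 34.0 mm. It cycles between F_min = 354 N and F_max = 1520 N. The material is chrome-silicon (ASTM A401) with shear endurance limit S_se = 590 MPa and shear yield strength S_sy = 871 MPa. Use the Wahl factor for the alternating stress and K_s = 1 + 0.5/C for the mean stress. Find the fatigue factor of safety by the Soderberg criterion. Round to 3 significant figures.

0.370

C = D/d = 34.0/4.2 = 8.0952; K_W = (4C−1)/(4C−4)+0.615/C = 1.1817; K_s = 1+0.5/C = 1.0618
F_a = (F_max−F_min)/2 = 583 N; F_m = (F_max+F_min)/2 = 937 N
τ_a = K_W·8F_aD/(πd³) = 1.1817 × 681.3 = 805.08 MPa
τ_m = K_s·8F_mD/(πd³) = 1.0618 × 1095 = 1162.6 MPa
Soderberg: 1/n_f = τ_a/S_se + τ_m/S_sy = 805.08/590 + 1162.6/871 = 1.36454 + 1.33481 = 2.6994
n_f = 1/2.6994 = 0.3705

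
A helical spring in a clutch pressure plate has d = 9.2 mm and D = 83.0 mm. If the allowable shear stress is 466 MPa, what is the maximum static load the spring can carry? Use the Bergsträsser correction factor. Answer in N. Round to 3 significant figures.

1490 N

C = D/d = 83.0/9.2 = 9.0217
K_B = (4C+2)/(4C−3) = 38.087/33.087 = 1.1511
τ_max = K·8FD/(πd³) → F_max = τ_allow·πd³/(8DK)
F_max = 466·π·9.2³/(8·83.0·1.1511) = 1.14e+06/764.34 = 1491.5 N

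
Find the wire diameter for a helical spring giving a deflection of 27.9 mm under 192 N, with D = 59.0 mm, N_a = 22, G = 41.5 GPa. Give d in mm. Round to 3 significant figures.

8.80 mm

Required rate k = F/δ = 192/27.9 = 6.8817 N/mm
d = (8D³N_a·k / G)^(1/4) = (8·59.0³·22·6.8817 / (41.5×10³))^0.25
  = (5994)^0.25 = 8.7989 mm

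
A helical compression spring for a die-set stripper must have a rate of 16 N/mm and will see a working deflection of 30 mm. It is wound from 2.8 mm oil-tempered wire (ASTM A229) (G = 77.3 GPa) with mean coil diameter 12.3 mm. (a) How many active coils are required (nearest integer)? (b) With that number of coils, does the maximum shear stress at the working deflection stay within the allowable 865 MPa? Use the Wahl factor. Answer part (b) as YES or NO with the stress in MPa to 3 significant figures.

(a) 20 coils; (b) NO, τ_max = 930 MPa

N_a = Gd⁴/(8D³k) = (77.3×10³)(2.8⁴)/(8·12.3³·16) = 19.95 → N_a = 20
Actual rate k = Gd⁴/(8D³·20) = 15.958 N/mm
Working load F = kδ = 15.958·30 = 478.74 N
C = 12.3/2.8 = 4.3929; K_W = (4C−1)/(4C−4)+0.615/C = 1.3611
τ_max = K_W·8FD/(πd³) = 1.3611·683.08 = 929.7 MPa
τ_max > 865 MPa → exceeds allowable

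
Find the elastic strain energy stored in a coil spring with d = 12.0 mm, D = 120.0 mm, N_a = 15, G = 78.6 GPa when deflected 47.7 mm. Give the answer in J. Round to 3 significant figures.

8.94 J

k = Gd⁴/(8D³N_a) = (78.6×10³)(12.0⁴)/(8·120.0³·15) = 7.86 N/mm
U = ½kδ² = 0.5 × 7.86 × 47.7² = 8941.9 N·mm = 8.9419 J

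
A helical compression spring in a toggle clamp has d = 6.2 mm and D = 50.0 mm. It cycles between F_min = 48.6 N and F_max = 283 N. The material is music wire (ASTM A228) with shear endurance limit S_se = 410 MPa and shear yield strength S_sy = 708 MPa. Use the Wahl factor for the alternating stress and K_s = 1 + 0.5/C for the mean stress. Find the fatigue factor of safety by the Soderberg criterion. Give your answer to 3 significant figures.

3.19

C = D/d = 50.0/6.2 = 8.0645; K_W = (4C−1)/(4C−4)+0.615/C = 1.1824; K_s = 1+0.5/C = 1.0620
F_a = (F_max−F_min)/2 = 117.2 N; F_m = (F_max+F_min)/2 = 165.8 N
τ_a = K_W·8F_aD/(πd³) = 1.1824 × 62.613 = 74.035 MPa
τ_m = K_s·8F_mD/(πd³) = 1.0620 × 88.577 = 94.068 MPa
Soderberg: 1/n_f = τ_a/S_se + τ_m/S_sy = 74.035/410 + 94.068/708 = 0.18057 + 0.13287 = 0.31344
n_f = 1/0.31344 = 3.19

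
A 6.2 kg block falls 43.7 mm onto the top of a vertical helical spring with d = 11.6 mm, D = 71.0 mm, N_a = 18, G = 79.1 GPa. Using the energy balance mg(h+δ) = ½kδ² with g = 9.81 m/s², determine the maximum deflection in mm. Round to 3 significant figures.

16.2 mm

k = Gd⁴/(8D³N_a) = (79.1×10³)(11.6⁴)/(8·71.0³·18) = 27.789 N/mm
W = mg = 6.2 × 9.81 = 60.822 N
½kδ² − Wδ − Wh = 0 → δ = (W + √(W² + 2kWh))/k
δ = (60.822 + √(3699.3 + 147721))/27.789 = (60.822 + 389.13)/27.789 = 16.192 mm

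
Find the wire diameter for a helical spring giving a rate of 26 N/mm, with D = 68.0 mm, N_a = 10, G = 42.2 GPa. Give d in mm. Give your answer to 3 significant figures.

d = (8D³N_a·k / G)^(1/4) = (8·68.0³·10·26 / (42.2×10³))^0.25
  = (15498)^0.25 = 11.1576 mm

11.2 mm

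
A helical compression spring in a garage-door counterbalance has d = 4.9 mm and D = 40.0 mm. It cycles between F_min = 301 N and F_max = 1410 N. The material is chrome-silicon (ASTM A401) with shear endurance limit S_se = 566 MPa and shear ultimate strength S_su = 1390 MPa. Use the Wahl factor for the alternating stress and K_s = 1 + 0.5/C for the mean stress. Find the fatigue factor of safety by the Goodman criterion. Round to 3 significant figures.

0.638

C = D/d = 40.0/4.9 = 8.1633; K_W = (4C−1)/(4C−4)+0.615/C = 1.1800; K_s = 1+0.5/C = 1.0613
F_a = (F_max−F_min)/2 = 554.5 N; F_m = (F_max+F_min)/2 = 855.5 N
τ_a = K_W·8F_aD/(πd³) = 1.1800 × 480.08 = 566.51 MPa
τ_m = K_s·8F_mD/(πd³) = 1.0613 × 740.68 = 786.05 MPa
Goodman: 1/n_f = τ_a/S_se + τ_m/S_su = 566.51/566 + 786.05/1390 = 1.00091 + 0.56550 = 1.5664
n_f = 1/1.5664 = 0.6384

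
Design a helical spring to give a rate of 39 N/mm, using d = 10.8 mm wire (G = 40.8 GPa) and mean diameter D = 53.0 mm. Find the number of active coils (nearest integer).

N_a = Gd⁴/(8D³k) = (40.8×10³ × 10.8⁴)/(8 × 53.0³ × 39)
    = 5.55079e+08 / 4.64496e+07 = 11.95 → 12 coils

12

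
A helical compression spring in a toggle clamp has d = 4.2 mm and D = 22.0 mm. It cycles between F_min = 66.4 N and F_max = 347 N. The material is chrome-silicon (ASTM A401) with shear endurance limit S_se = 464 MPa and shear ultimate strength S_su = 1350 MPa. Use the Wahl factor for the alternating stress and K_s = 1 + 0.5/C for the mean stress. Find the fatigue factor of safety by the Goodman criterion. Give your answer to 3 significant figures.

C = D/d = 22.0/4.2 = 5.2381; K_W = (4C−1)/(4C−4)+0.615/C = 1.2944; K_s = 1+0.5/C = 1.0955
F_a = (F_max−F_min)/2 = 140.3 N; F_m = (F_max+F_min)/2 = 206.7 N
τ_a = K_W·8F_aD/(πd³) = 1.2944 × 106.09 = 137.32 MPa
τ_m = K_s·8F_mD/(πd³) = 1.0955 × 156.3 = 171.22 MPa
Goodman: 1/n_f = τ_a/S_se + τ_m/S_su = 137.32/464 + 171.22/1350 = 0.29595 + 0.12683 = 0.42278
n_f = 1/0.42278 = 2.365

2.37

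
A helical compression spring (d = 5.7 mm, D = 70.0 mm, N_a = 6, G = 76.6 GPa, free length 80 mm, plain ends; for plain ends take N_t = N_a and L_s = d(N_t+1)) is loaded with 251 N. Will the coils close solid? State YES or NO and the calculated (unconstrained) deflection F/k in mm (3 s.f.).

YES, δ = 51.1 mm

k = Gd⁴/(8D³N_a) = (76.6×10³)(5.7⁴)/(8·70.0³·6) = 4.9113 N/mm
N_t = 6; L_s = 5.7·7 = 39.9 mm; δ_solid = L₀ − L_s = 80 − 39.9 = 40.1 mm
δ = F/k = 251/4.9113 = 51.107 mm
δ ≥ δ_solid → spring goes solid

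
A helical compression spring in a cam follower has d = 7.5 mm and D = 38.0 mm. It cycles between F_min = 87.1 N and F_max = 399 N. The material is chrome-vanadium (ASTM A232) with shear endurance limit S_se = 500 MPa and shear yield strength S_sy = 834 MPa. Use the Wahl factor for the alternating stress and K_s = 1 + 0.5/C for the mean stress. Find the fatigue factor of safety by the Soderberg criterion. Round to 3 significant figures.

5.99

C = D/d = 38.0/7.5 = 5.0667; K_W = (4C−1)/(4C−4)+0.615/C = 1.3058; K_s = 1+0.5/C = 1.0987
F_a = (F_max−F_min)/2 = 155.95 N; F_m = (F_max+F_min)/2 = 243.05 N
τ_a = K_W·8F_aD/(πd³) = 1.3058 × 35.771 = 46.709 MPa
τ_m = K_s·8F_mD/(πd³) = 1.0987 × 55.749 = 61.25 MPa
Soderberg: 1/n_f = τ_a/S_se + τ_m/S_sy = 46.709/500 + 61.25/834 = 0.09342 + 0.07344 = 0.16686
n_f = 1/0.16686 = 5.993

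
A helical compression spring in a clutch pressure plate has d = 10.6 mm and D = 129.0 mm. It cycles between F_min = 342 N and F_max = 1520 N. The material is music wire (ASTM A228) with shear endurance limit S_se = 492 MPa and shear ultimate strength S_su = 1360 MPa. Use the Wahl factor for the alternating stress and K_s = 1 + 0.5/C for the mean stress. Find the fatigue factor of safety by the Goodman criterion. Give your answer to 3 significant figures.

C = D/d = 129.0/10.6 = 12.1698; K_W = (4C−1)/(4C−4)+0.615/C = 1.1177; K_s = 1+0.5/C = 1.0411
F_a = (F_max−F_min)/2 = 589 N; F_m = (F_max+F_min)/2 = 931 N
τ_a = K_W·8F_aD/(πd³) = 1.1177 × 162.45 = 181.57 MPa
τ_m = K_s·8F_mD/(πd³) = 1.0411 × 256.78 = 267.33 MPa
Goodman: 1/n_f = τ_a/S_se + τ_m/S_su = 181.57/492 + 267.33/1360 = 0.36905 + 0.19657 = 0.56561
n_f = 1/0.56561 = 1.768

1.77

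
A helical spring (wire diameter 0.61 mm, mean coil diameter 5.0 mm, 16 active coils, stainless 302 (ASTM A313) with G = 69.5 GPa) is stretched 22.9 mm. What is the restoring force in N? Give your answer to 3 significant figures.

k = Gd⁴/(8D³N_a) = (69.5×10³)(0.61⁴)/(8·5.0³·16) = 0.60143 N/mm
F = k·δ = 0.60143 × 22.9 = 13.773 N

13.8 N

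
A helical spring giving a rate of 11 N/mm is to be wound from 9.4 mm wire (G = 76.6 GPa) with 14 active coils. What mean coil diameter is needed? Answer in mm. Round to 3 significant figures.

78.6 mm

D = (Gd⁴/(8N_a·k))^(1/3) = (76.6×10³·9.4⁴/(8·14·11))^(1/3)
  = (485433)^(1/3) = 78.5917 mm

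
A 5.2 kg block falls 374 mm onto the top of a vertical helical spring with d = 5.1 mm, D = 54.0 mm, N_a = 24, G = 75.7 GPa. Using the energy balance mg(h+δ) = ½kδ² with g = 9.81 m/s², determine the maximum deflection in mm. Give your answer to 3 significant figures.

183 mm

k = Gd⁴/(8D³N_a) = (75.7×10³)(5.1⁴)/(8·54.0³·24) = 1.6939 N/mm
W = mg = 5.2 × 9.81 = 51.012 N
½kδ² − Wδ − Wh = 0 → δ = (W + √(W² + 2kWh))/k
δ = (51.012 + √(2602.2 + 64635))/1.6939 = (51.012 + 259.3)/1.6939 = 183.19 mm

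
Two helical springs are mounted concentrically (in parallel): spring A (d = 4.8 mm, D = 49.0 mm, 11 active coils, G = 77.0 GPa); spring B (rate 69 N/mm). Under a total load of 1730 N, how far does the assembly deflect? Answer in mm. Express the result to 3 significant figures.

23.7 mm

k_A = Gd⁴/(8D³N_a) = (77.0×10³)(4.8⁴)/(8·49.0³·11) = 3.9481 N/mm
Parallel: k_eq = 3.9481 + 69 = 72.948 N/mm
δ = F/k_eq = 1730/72.948 = 23.716 mm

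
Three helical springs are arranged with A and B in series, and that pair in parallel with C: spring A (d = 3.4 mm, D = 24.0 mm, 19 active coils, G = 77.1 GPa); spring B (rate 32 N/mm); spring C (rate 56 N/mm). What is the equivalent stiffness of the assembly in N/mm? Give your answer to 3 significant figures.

60.3 N/mm

k_A = Gd⁴/(8D³N_a) = (77.1×10³)(3.4⁴)/(8·24.0³·19) = 4.9033 N/mm
Springs A,B series: k_AB = 1/(1/4.9033+1/32) = 4.2518 N/mm; parallel with C: k_eq = 4.2518+56 = 60.252 N/mm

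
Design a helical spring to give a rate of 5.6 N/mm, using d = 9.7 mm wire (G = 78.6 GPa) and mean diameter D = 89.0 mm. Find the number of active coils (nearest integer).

22

N_a = Gd⁴/(8D³k) = (78.6×10³ × 9.7⁴)/(8 × 89.0³ × 5.6)
    = 6.9584e+08 / 3.15826e+07 = 22.03 → 22 coils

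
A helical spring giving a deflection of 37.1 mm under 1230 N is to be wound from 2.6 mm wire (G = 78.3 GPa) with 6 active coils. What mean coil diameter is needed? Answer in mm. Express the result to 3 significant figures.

Required rate k = F/δ = 1230/37.1 = 33.154 N/mm
D = (Gd⁴/(8N_a·k))^(1/3) = (78.3×10³·2.6⁴/(8·6·33.154))^(1/3)
  = (2248.45)^(1/3) = 13.1007 mm

13.1 mm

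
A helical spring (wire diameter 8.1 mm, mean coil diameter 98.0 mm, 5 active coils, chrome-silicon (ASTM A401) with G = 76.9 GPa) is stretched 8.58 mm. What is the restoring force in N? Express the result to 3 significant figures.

75.4 N

k = Gd⁴/(8D³N_a) = (76.9×10³)(8.1⁴)/(8·98.0³·5) = 8.7928 N/mm
F = k·δ = 8.7928 × 8.58 = 75.442 N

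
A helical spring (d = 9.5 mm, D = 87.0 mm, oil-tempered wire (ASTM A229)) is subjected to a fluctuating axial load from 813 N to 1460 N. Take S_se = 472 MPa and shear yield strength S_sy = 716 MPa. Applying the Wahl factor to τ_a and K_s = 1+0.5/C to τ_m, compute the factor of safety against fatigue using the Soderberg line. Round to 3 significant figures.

1.57

C = D/d = 87.0/9.5 = 9.1579; K_W = (4C−1)/(4C−4)+0.615/C = 1.1591; K_s = 1+0.5/C = 1.0546
F_a = (F_max−F_min)/2 = 323.5 N; F_m = (F_max+F_min)/2 = 1136.5 N
τ_a = K_W·8F_aD/(πd³) = 1.1591 × 83.592 = 96.89 MPa
τ_m = K_s·8F_mD/(πd³) = 1.0546 × 293.67 = 309.7 MPa
Soderberg: 1/n_f = τ_a/S_se + τ_m/S_sy = 96.89/472 + 309.7/716 = 0.20528 + 0.43255 = 0.63782
n_f = 1/0.63782 = 1.568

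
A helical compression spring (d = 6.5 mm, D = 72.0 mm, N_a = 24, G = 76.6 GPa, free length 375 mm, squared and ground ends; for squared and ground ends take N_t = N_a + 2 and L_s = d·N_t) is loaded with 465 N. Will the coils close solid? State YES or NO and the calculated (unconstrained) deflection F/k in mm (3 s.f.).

k = Gd⁴/(8D³N_a) = (76.6×10³)(6.5⁴)/(8·72.0³·24) = 1.908 N/mm
N_t = 26; L_s = 6.5·26 = 169 mm; δ_solid = L₀ − L_s = 375 − 169 = 206 mm
δ = F/k = 465/1.908 = 243.71 mm
δ ≥ δ_solid → spring goes solid

YES, δ = 244 mm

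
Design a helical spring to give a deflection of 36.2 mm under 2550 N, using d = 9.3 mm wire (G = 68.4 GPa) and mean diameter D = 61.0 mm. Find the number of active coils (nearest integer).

4

Required rate k = F/δ = 2550/36.2 = 70.442 N/mm
N_a = Gd⁴/(8D³k) = (68.4×10³ × 9.3⁴)/(8 × 61.0³ × 70.442)
    = 5.11668e+08 / 1.27912e+08 = 4 → 4 coils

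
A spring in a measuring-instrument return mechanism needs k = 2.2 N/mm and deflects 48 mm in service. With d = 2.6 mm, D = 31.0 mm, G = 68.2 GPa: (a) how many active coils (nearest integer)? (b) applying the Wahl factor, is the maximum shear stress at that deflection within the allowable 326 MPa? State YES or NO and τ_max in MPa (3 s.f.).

(a) 6 coils; (b) NO, τ_max = 526 MPa

N_a = Gd⁴/(8D³k) = (68.2×10³)(2.6⁴)/(8·31.0³·2.2) = 5.944 → N_a = 6
Actual rate k = Gd⁴/(8D³·6) = 2.1795 N/mm
Working load F = kδ = 2.1795·48 = 104.61 N
C = 31.0/2.6 = 11.9231; K_W = (4C−1)/(4C−4)+0.615/C = 1.1202
τ_max = K_W·8FD/(πd³) = 1.1202·469.87 = 526.36 MPa
τ_max > 326 MPa → exceeds allowable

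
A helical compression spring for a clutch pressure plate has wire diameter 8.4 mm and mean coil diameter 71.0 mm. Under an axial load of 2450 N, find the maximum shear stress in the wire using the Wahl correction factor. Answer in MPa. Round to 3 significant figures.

Spring index C = D/d = 71.0/8.4 = 8.4524
K_W = (4C−1)/(4C−4) + 0.615/C = 32.810/29.810 + 0.0728 = 1.1734
τ₀ = 8FD/(πd³) = 8·2450·71.0/(π·8.4³) = 1.3916e+06/1862 = 747.35 MPa
τ_max = K·τ₀ = 1.1734 × 747.35 = 876.95 MPa

877 MPa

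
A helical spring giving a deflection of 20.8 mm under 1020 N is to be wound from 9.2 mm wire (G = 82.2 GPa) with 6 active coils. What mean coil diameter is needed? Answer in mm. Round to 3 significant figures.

Required rate k = F/δ = 1020/20.8 = 49.038 N/mm
D = (Gd⁴/(8N_a·k))^(1/3) = (82.2×10³·9.2⁴/(8·6·49.038))^(1/3)
  = (250176)^(1/3) = 63.0108 mm

63.0 mm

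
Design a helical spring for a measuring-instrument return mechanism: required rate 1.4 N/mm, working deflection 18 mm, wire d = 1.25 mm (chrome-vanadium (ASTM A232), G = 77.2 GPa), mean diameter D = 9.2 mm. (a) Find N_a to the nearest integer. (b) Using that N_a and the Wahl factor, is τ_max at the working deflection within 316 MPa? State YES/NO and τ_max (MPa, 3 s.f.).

N_a = Gd⁴/(8D³k) = (77.2×10³)(1.25⁴)/(8·9.2³·1.4) = 21.61 → N_a = 22
Actual rate k = Gd⁴/(8D³·22) = 1.3752 N/mm
Working load F = kδ = 1.3752·18 = 24.754 N
C = 9.2/1.25 = 7.3600; K_W = (4C−1)/(4C−4)+0.615/C = 1.2015
τ_max = K_W·8FD/(πd³) = 1.2015·296.93 = 356.75 MPa
τ_max > 316 MPa → exceeds allowable

(a) 22 coils; (b) NO, τ_max = 357 MPa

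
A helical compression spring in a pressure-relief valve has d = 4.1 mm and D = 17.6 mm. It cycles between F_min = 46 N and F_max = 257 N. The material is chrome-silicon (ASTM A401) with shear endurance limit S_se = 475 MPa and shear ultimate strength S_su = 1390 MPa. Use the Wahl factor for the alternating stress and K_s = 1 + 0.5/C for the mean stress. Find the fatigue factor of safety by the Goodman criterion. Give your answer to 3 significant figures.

C = D/d = 17.6/4.1 = 4.2927; K_W = (4C−1)/(4C−4)+0.615/C = 1.3710; K_s = 1+0.5/C = 1.1165
F_a = (F_max−F_min)/2 = 105.5 N; F_m = (F_max+F_min)/2 = 151.5 N
τ_a = K_W·8F_aD/(πd³) = 1.3710 × 68.605 = 94.06 MPa
τ_m = K_s·8F_mD/(πd³) = 1.1165 × 98.518 = 109.99 MPa
Goodman: 1/n_f = τ_a/S_se + τ_m/S_su = 94.06/475 + 109.99/1390 = 0.19802 + 0.07913 = 0.27715
n_f = 1/0.27715 = 3.608

3.61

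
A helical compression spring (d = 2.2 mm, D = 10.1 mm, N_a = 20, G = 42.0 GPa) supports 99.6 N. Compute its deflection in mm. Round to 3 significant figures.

k = Gd⁴/(8D³N_a) = (42.0×10³)(2.2⁴)/(8·10.1³·20) = 5.9684 N/mm
δ = F/k = 99.6 / 5.9684 = 16.688 mm

16.7 mm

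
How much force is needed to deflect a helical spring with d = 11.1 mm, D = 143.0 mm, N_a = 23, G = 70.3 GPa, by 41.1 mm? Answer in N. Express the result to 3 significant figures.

81.5 N

k = Gd⁴/(8D³N_a) = (70.3×10³)(11.1⁴)/(8·143.0³·23) = 1.9835 N/mm
F = k·δ = 1.9835 × 41.1 = 81.52 N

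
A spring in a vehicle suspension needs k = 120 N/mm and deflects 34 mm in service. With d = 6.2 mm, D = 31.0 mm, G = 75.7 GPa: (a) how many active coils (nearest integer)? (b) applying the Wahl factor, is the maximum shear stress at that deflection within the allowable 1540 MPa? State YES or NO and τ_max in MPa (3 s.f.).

(a) 4 coils; (b) NO, τ_max = 1730 MPa

N_a = Gd⁴/(8D³k) = (75.7×10³)(6.2⁴)/(8·31.0³·120) = 3.911 → N_a = 4
Actual rate k = Gd⁴/(8D³·4) = 117.34 N/mm
Working load F = kδ = 117.34·34 = 3989.4 N
C = 31.0/6.2 = 5.0000; K_W = (4C−1)/(4C−4)+0.615/C = 1.3105
τ_max = K_W·8FD/(πd³) = 1.3105·1321.4 = 1731.7 MPa
τ_max > 1540 MPa → exceeds allowable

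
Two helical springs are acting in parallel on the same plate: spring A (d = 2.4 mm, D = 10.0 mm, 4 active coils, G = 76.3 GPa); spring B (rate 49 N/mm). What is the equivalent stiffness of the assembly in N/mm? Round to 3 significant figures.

k_A = Gd⁴/(8D³N_a) = (76.3×10³)(2.4⁴)/(8·10.0³·4) = 79.108 N/mm
Parallel: k_eq = 79.108 + 49 = 128.11 N/mm

128 N/mm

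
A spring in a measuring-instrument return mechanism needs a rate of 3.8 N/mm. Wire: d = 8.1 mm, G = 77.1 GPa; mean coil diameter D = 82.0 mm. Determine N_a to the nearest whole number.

20

N_a = Gd⁴/(8D³k) = (77.1×10³ × 8.1⁴)/(8 × 82.0³ × 3.8)
    = 3.3189e+08 / 1.67616e+07 = 19.8 → 20 coils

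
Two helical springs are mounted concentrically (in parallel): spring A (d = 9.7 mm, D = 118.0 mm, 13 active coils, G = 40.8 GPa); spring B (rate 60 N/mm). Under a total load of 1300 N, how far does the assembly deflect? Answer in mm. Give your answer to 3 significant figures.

20.9 mm

k_A = Gd⁴/(8D³N_a) = (40.8×10³)(9.7⁴)/(8·118.0³·13) = 2.1138 N/mm
Parallel: k_eq = 2.1138 + 60 = 62.114 N/mm
δ = F/k_eq = 1300/62.114 = 20.929 mm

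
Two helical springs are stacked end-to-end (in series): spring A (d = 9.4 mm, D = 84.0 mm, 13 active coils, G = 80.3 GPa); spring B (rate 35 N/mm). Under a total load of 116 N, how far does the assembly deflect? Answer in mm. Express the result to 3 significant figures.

k_A = Gd⁴/(8D³N_a) = (80.3×10³)(9.4⁴)/(8·84.0³·13) = 10.171 N/mm
Series: 1/k_eq = 1/10.171 + 1/35 = 0.12689; k_eq = 7.8807 N/mm
δ = F/k_eq = 116/7.8807 = 14.719 mm

14.7 mm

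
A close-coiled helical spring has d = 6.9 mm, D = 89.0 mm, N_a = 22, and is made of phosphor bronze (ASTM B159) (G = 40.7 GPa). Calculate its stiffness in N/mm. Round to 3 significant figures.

0.744 N/mm

k = Gd⁴/(8D³N_a) = (40.7×10³ × 6.9⁴) / (8 × 89.0³ × 22)
  = 9.22552e+07 / 1.24075e+08 = 0.74355 N/mm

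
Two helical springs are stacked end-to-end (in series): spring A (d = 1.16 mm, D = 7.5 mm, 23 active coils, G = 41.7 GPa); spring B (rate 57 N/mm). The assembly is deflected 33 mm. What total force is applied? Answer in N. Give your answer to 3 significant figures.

k_A = Gd⁴/(8D³N_a) = (41.7×10³)(1.16⁴)/(8·7.5³·23) = 0.97267 N/mm
Series: 1/k_eq = 1/0.97267 + 1/57 = 1.0456; k_eq = 0.95635 N/mm
F = k_eq·δ = 0.95635·33 = 31.56 N

31.6 N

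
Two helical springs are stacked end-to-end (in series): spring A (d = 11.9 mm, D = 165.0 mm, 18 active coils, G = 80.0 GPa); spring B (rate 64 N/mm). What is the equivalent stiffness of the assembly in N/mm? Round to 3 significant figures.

k_A = Gd⁴/(8D³N_a) = (80.0×10³)(11.9⁴)/(8·165.0³·18) = 2.4801 N/mm
Series: 1/k_eq = 1/2.4801 + 1/64 = 0.41884; k_eq = 2.3875 N/mm

2.39 N/mm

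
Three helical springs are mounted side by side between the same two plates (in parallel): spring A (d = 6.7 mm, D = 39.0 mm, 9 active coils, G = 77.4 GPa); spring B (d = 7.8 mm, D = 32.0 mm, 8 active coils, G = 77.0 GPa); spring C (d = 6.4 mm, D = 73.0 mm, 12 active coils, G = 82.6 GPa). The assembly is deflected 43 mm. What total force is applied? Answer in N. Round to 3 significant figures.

7570 N

k_A = Gd⁴/(8D³N_a) = (77.4×10³)(6.7⁴)/(8·39.0³·9) = 36.519 N/mm
k_B = Gd⁴/(8D³N_a) = (77.0×10³)(7.8⁴)/(8·32.0³·8) = 135.91 N/mm
k_C = Gd⁴/(8D³N_a) = (82.6×10³)(6.4⁴)/(8·73.0³·12) = 3.7107 N/mm
Parallel: k_eq = 36.519 + 135.91 + 3.7107 = 176.14 N/mm
F = k_eq·δ = 176.14·43 = 7573.8 N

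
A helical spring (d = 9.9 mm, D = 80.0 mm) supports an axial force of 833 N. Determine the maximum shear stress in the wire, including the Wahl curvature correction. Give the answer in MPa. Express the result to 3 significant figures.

207 MPa

Spring index C = D/d = 80.0/9.9 = 8.0808
K_W = (4C−1)/(4C−4) + 0.615/C = 31.323/28.323 + 0.0761 = 1.1820
τ₀ = 8FD/(πd³) = 8·833·80.0/(π·9.9³) = 533120/3048.3 = 174.89 MPa
τ_max = K·τ₀ = 1.1820 × 174.89 = 206.73 MPa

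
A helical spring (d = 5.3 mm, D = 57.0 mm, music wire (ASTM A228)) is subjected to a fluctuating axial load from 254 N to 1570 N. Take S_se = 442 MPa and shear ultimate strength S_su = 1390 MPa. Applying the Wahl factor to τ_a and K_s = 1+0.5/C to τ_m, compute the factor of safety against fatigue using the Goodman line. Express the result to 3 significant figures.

0.432

C = D/d = 57.0/5.3 = 10.7547; K_W = (4C−1)/(4C−4)+0.615/C = 1.1341; K_s = 1+0.5/C = 1.0465
F_a = (F_max−F_min)/2 = 658 N; F_m = (F_max+F_min)/2 = 912 N
τ_a = K_W·8F_aD/(πd³) = 1.1341 × 641.52 = 727.53 MPa
τ_m = K_s·8F_mD/(πd³) = 1.0465 × 889.16 = 930.5 MPa
Goodman: 1/n_f = τ_a/S_se + τ_m/S_su = 727.53/442 + 930.5/1390 = 1.64600 + 0.66943 = 2.3154
n_f = 1/2.3154 = 0.4319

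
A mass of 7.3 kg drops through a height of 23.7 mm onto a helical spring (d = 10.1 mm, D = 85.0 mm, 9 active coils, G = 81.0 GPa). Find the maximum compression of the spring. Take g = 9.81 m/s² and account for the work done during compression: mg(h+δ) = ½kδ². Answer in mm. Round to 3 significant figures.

17.6 mm

k = Gd⁴/(8D³N_a) = (81.0×10³)(10.1⁴)/(8·85.0³·9) = 19.063 N/mm
W = mg = 7.3 × 9.81 = 71.613 N
½kδ² − Wδ − Wh = 0 → δ = (W + √(W² + 2kWh))/k
δ = (71.613 + √(5128.4 + 64707))/19.063 = (71.613 + 264.26)/19.063 = 17.62 mm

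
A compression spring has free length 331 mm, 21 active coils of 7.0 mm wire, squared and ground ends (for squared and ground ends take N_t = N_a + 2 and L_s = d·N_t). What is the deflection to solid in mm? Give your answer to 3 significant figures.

170 mm

N_t = 23; L_s = 7.0·23 = 161 mm
δ_solid = L₀ − L_s = 331 − 161 = 170 mm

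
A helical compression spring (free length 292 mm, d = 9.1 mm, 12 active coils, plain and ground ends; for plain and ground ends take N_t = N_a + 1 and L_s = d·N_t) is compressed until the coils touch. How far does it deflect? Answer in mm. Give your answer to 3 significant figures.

N_t = 13; L_s = 9.1·13 = 118.3 mm
δ_solid = L₀ − L_s = 292 − 118.3 = 173.7 mm

174 mm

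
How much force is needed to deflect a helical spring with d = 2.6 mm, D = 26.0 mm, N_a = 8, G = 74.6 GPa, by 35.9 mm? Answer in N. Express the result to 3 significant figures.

k = Gd⁴/(8D³N_a) = (74.6×10³)(2.6⁴)/(8·26.0³·8) = 3.0306 N/mm
F = k·δ = 3.0306 × 35.9 = 108.8 N

109 N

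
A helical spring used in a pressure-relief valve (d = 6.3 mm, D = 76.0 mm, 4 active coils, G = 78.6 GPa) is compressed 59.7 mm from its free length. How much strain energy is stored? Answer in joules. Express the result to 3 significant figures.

15.7 J

k = Gd⁴/(8D³N_a) = (78.6×10³)(6.3⁴)/(8·76.0³·4) = 8.8144 N/mm
U = ½kδ² = 0.5 × 8.8144 × 59.7² = 15708 N·mm = 15.708 J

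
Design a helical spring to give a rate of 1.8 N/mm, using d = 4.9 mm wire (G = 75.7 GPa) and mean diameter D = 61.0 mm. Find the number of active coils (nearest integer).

13

N_a = Gd⁴/(8D³k) = (75.7×10³ × 4.9⁴)/(8 × 61.0³ × 1.8)
    = 4.36395e+07 / 3.26853e+06 = 13.35 → 13 coils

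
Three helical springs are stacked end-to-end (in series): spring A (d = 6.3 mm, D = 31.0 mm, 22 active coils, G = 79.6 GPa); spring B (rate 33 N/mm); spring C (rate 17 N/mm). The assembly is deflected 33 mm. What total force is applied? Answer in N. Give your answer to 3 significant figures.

252 N

k_A = Gd⁴/(8D³N_a) = (79.6×10³)(6.3⁴)/(8·31.0³·22) = 23.915 N/mm
Series: 1/k_eq = 1/23.915 + 1/33 + 1/17 = 0.13094; k_eq = 7.637 N/mm
F = k_eq·δ = 7.637·33 = 252.02 N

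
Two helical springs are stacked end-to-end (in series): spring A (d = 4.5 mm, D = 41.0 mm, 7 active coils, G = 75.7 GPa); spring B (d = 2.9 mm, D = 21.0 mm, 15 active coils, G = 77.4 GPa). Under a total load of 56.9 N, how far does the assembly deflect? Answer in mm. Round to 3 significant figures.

k_A = Gd⁴/(8D³N_a) = (75.7×10³)(4.5⁴)/(8·41.0³·7) = 8.0428 N/mm
k_B = Gd⁴/(8D³N_a) = (77.4×10³)(2.9⁴)/(8·21.0³·15) = 4.926 N/mm
Series: 1/k_eq = 1/8.0428 + 1/4.926 = 0.32734; k_eq = 3.0549 N/mm
δ = F/k_eq = 56.9/3.0549 = 18.626 mm

18.6 mm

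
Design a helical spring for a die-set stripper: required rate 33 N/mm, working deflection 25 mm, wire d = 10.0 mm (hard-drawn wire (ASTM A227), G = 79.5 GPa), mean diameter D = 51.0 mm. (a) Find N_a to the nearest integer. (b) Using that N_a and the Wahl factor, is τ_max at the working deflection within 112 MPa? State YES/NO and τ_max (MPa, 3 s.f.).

(a) 23 coils; (b) NO, τ_max = 138 MPa

N_a = Gd⁴/(8D³k) = (79.5×10³)(10.0⁴)/(8·51.0³·33) = 22.7 → N_a = 23
Actual rate k = Gd⁴/(8D³·23) = 32.572 N/mm
Working load F = kδ = 32.572·25 = 814.29 N
C = 51.0/10.0 = 5.1000; K_W = (4C−1)/(4C−4)+0.615/C = 1.3035
τ_max = K_W·8FD/(πd³) = 1.3035·105.75 = 137.85 MPa
τ_max > 112 MPa → exceeds allowable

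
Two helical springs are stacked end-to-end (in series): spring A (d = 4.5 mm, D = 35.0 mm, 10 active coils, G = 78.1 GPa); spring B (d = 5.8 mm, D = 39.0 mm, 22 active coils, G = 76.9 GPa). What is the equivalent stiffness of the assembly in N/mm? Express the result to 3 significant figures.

4.40 N/mm

k_A = Gd⁴/(8D³N_a) = (78.1×10³)(4.5⁴)/(8·35.0³·10) = 9.337 N/mm
k_B = Gd⁴/(8D³N_a) = (76.9×10³)(5.8⁴)/(8·39.0³·22) = 8.3355 N/mm
Series: 1/k_eq = 1/9.337 + 1/8.3355 = 0.22707; k_eq = 4.4039 N/mm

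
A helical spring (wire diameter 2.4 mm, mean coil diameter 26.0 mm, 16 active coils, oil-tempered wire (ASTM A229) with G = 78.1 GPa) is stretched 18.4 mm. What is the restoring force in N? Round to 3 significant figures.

21.2 N

k = Gd⁴/(8D³N_a) = (78.1×10³)(2.4⁴)/(8·26.0³·16) = 1.1518 N/mm
F = k·δ = 1.1518 × 18.4 = 21.193 N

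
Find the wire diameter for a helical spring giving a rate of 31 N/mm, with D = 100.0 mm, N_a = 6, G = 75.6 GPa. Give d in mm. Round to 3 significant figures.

d = (8D³N_a·k / G)^(1/4) = (8·100.0³·6·31 / (75.6×10³))^0.25
  = (19683)^0.25 = 11.8446 mm

11.8 mm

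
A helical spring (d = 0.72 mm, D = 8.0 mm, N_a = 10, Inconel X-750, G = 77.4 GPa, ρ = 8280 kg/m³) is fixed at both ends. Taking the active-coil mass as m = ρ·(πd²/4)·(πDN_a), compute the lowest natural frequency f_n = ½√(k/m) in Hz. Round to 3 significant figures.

k = Gd⁴/(8D³N_a) = (77.4×10³)(0.72⁴)/(8·8.0³·10) = 0.50782 N/mm = 507.82 N/m
Wire length L = πDN_a = π·8.0·10 = 251.33 mm
m = ρ·(πd²/4)·L = 8280 × 0.40715×10⁻⁶ m² × 0.25133 m = 0.00084728 kg
f_n = ½√(k/m) = 0.5·√(507.82/0.00084728) = 0.5·√(5.9936e+05) = 387.09 Hz

387 Hz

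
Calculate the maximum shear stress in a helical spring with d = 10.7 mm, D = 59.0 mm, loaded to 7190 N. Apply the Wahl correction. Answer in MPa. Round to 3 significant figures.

Spring index C = D/d = 59.0/10.7 = 5.5140
K_W = (4C−1)/(4C−4) + 0.615/C = 21.056/18.056 + 0.1115 = 1.2777
τ₀ = 8FD/(πd³) = 8·7190·59.0/(π·10.7³) = 3.39368e+06/3848.6 = 881.8 MPa
τ_max = K·τ₀ = 1.2777 × 881.8 = 1126.7 MPa

1130 MPa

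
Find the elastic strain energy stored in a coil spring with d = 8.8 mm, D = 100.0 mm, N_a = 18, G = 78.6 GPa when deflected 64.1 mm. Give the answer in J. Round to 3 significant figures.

6.72 J

k = Gd⁴/(8D³N_a) = (78.6×10³)(8.8⁴)/(8·100.0³·18) = 3.2733 N/mm
U = ½kδ² = 0.5 × 3.2733 × 64.1² = 6724.8 N·mm = 6.7248 J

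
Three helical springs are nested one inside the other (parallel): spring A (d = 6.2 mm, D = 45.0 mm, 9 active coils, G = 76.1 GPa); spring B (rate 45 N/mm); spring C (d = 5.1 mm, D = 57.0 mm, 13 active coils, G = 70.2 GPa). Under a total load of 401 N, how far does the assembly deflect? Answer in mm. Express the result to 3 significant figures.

6.21 mm

k_A = Gd⁴/(8D³N_a) = (76.1×10³)(6.2⁴)/(8·45.0³·9) = 17.139 N/mm
k_C = Gd⁴/(8D³N_a) = (70.2×10³)(5.1⁴)/(8·57.0³·13) = 2.4658 N/mm
Parallel: k_eq = 17.139 + 45 + 2.4658 = 64.605 N/mm
δ = F/k_eq = 401/64.605 = 6.207 mm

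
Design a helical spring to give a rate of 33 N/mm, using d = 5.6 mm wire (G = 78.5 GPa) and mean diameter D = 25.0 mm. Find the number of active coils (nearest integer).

19

N_a = Gd⁴/(8D³k) = (78.5×10³ × 5.6⁴)/(8 × 25.0³ × 33)
    = 7.72008e+07 / 4.125e+06 = 18.72 → 19 coils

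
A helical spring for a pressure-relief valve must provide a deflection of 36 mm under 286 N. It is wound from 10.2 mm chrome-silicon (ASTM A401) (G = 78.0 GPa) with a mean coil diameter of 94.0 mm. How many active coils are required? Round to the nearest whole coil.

16

Required rate k = F/δ = 286/36 = 7.9444 N/mm
N_a = Gd⁴/(8D³k) = (78.0×10³ × 10.2⁴)/(8 × 94.0³ × 7.9444)
    = 8.44297e+08 / 5.27882e+07 = 15.99 → 16 coils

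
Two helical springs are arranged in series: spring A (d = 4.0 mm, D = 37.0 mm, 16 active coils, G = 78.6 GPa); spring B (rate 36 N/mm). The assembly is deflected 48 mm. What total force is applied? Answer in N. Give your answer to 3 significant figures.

k_A = Gd⁴/(8D³N_a) = (78.6×10³)(4.0⁴)/(8·37.0³·16) = 3.1035 N/mm
Series: 1/k_eq = 1/3.1035 + 1/36 = 0.35; k_eq = 2.8572 N/mm
F = k_eq·δ = 2.8572·48 = 137.14 N

137 N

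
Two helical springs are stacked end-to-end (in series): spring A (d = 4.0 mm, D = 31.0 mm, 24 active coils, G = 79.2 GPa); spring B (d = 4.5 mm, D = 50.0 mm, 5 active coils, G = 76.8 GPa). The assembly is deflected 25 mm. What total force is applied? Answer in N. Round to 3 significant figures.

56.7 N

k_A = Gd⁴/(8D³N_a) = (79.2×10³)(4.0⁴)/(8·31.0³·24) = 3.5447 N/mm
k_B = Gd⁴/(8D³N_a) = (76.8×10³)(4.5⁴)/(8·50.0³·5) = 6.2986 N/mm
Series: 1/k_eq = 1/3.5447 + 1/6.2986 = 0.44088; k_eq = 2.2682 N/mm
F = k_eq·δ = 2.2682·25 = 56.705 N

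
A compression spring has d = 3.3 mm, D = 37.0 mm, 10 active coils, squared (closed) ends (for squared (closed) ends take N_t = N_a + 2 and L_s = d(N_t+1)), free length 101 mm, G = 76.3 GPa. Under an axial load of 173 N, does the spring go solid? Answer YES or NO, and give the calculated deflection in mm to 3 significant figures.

YES, δ = 77.5 mm

k = Gd⁴/(8D³N_a) = (76.3×10³)(3.3⁴)/(8·37.0³·10) = 2.233 N/mm
N_t = 12; L_s = 3.3·13 = 42.9 mm; δ_solid = L₀ − L_s = 101 − 42.9 = 58.1 mm
δ = F/k = 173/2.233 = 77.475 mm
δ ≥ δ_solid → spring goes solid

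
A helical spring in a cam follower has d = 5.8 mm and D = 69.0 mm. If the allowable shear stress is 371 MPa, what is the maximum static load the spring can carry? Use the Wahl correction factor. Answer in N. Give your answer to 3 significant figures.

368 N

C = D/d = 69.0/5.8 = 11.8966
K_W = (4C−1)/(4C−4) + 0.615/C = 46.586/43.586 + 0.0517 = 1.1205
τ_max = K·8FD/(πd³) → F_max = τ_allow·πd³/(8DK)
F_max = 371·π·5.8³/(8·69.0·1.1205) = 2.2741e+05/618.53 = 367.66 N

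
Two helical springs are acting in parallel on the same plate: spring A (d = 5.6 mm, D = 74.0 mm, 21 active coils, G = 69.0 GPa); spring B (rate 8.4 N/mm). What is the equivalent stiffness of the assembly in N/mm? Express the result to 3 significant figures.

k_A = Gd⁴/(8D³N_a) = (69.0×10³)(5.6⁴)/(8·74.0³·21) = 0.99677 N/mm
Parallel: k_eq = 0.99677 + 8.4 = 9.3968 N/mm

9.40 N/mm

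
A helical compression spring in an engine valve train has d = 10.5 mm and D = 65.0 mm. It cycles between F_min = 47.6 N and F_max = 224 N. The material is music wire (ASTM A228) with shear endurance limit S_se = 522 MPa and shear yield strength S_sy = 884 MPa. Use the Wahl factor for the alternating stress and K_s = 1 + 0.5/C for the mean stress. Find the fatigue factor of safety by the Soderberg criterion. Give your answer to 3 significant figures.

C = D/d = 65.0/10.5 = 6.1905; K_W = (4C−1)/(4C−4)+0.615/C = 1.2438; K_s = 1+0.5/C = 1.0808
F_a = (F_max−F_min)/2 = 88.2 N; F_m = (F_max+F_min)/2 = 135.8 N
τ_a = K_W·8F_aD/(πd³) = 1.2438 × 12.611 = 15.686 MPa
τ_m = K_s·8F_mD/(πd³) = 1.0808 × 19.417 = 20.985 MPa
Soderberg: 1/n_f = τ_a/S_se + τ_m/S_sy = 15.686/522 + 20.985/884 = 0.03005 + 0.02374 = 0.053789
n_f = 1/0.053789 = 18.59

18.6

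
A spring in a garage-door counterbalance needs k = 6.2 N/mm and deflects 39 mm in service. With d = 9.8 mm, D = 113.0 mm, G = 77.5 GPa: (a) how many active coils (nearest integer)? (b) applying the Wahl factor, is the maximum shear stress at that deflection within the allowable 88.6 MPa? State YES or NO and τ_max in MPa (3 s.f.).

(a) 10 coils; (b) YES, τ_max = 83.0 MPa

N_a = Gd⁴/(8D³k) = (77.5×10³)(9.8⁴)/(8·113.0³·6.2) = 9.988 → N_a = 10
Actual rate k = Gd⁴/(8D³·10) = 6.1927 N/mm
Working load F = kδ = 6.1927·39 = 241.52 N
C = 113.0/9.8 = 11.5306; K_W = (4C−1)/(4C−4)+0.615/C = 1.1246
τ_max = K_W·8FD/(πd³) = 1.1246·73.839 = 83.036 MPa
τ_max ≤ 88.6 MPa → acceptable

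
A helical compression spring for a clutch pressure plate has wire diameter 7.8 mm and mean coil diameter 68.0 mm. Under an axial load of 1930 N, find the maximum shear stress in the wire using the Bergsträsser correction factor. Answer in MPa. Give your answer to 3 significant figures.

815 MPa

Spring index C = D/d = 68.0/7.8 = 8.7179
K_B = (4C+2)/(4C−3) = 36.872/31.872 = 1.1569
τ₀ = 8FD/(πd³) = 8·1930·68.0/(π·7.8³) = 1.04992e+06/1490.8 = 704.24 MPa
τ_max = K·τ₀ = 1.1569 × 704.24 = 814.72 MPa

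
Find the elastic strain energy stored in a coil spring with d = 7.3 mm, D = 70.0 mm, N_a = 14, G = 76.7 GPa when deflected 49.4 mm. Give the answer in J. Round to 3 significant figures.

6.92 J

k = Gd⁴/(8D³N_a) = (76.7×10³)(7.3⁴)/(8·70.0³·14) = 5.6699 N/mm
U = ½kδ² = 0.5 × 5.6699 × 49.4² = 6918.3 N·mm = 6.9183 J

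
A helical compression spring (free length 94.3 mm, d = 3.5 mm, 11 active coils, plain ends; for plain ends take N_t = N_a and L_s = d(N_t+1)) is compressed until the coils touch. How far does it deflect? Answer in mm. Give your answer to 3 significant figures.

N_t = 11; L_s = 3.5·12 = 42 mm
δ_solid = L₀ − L_s = 94.3 − 42 = 52.3 mm

52.3 mm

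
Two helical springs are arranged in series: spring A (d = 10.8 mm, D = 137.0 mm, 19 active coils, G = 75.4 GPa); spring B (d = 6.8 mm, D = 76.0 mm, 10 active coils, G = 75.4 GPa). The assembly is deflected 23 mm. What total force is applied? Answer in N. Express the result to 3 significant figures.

38.4 N

k_A = Gd⁴/(8D³N_a) = (75.4×10³)(10.8⁴)/(8·137.0³·19) = 2.6246 N/mm
k_B = Gd⁴/(8D³N_a) = (75.4×10³)(6.8⁴)/(8·76.0³·10) = 4.5907 N/mm
Series: 1/k_eq = 1/2.6246 + 1/4.5907 = 0.59885; k_eq = 1.6699 N/mm
F = k_eq·δ = 1.6699·23 = 38.407 N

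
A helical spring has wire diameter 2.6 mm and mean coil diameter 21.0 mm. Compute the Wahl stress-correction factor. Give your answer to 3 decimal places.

C = D/d = 21.0/2.6 = 8.0769
K_W = (4C−1)/(4C−4) + 0.615/C = 31.308/28.308 + 0.0761 = 1.1821

1.182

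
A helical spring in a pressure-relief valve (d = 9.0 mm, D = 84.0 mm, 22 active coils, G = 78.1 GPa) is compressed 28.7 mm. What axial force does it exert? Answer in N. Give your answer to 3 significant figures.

k = Gd⁴/(8D³N_a) = (78.1×10³)(9.0⁴)/(8·84.0³·22) = 4.9121 N/mm
F = k·δ = 4.9121 × 28.7 = 140.98 N

141 N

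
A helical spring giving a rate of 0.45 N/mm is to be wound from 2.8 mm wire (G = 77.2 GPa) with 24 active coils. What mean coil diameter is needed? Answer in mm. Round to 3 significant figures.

D = (Gd⁴/(8N_a·k))^(1/3) = (77.2×10³·2.8⁴/(8·24·0.45))^(1/3)
  = (54920.7)^(1/3) = 38.0112 mm

38.0 mm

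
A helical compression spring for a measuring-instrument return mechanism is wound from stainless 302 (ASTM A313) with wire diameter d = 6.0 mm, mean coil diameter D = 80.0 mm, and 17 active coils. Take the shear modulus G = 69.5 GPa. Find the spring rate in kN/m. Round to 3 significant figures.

1.29 kN/m

k = Gd⁴/(8D³N_a) = (69.5×10³ × 6.0⁴) / (8 × 80.0³ × 17)
  = 9.0072e+07 / 6.9632e+07 = 1.2935 N/mm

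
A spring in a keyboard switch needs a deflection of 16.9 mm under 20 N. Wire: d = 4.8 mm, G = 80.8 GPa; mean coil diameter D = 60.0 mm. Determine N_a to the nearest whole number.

21

Required rate k = F/δ = 20/16.9 = 1.1834 N/mm
N_a = Gd⁴/(8D³k) = (80.8×10³ × 4.8⁴)/(8 × 60.0³ × 1.1834)
    = 4.2892e+07 / 2.04497e+06 = 20.97 → 21 coils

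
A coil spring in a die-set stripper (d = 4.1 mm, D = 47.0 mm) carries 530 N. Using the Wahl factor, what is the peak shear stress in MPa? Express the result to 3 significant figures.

1040 MPa

Spring index C = D/d = 47.0/4.1 = 11.4634
K_W = (4C−1)/(4C−4) + 0.615/C = 44.854/41.854 + 0.0536 = 1.1253
τ₀ = 8FD/(πd³) = 8·530·47.0/(π·4.1³) = 199280/216.52 = 920.37 MPa
τ_max = K·τ₀ = 1.1253 × 920.37 = 1035.7 MPa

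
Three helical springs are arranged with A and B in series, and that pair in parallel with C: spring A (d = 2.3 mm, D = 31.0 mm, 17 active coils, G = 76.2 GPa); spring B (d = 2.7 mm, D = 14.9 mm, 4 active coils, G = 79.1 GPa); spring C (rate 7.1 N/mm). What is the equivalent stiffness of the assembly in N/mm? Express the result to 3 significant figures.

k_A = Gd⁴/(8D³N_a) = (76.2×10³)(2.3⁴)/(8·31.0³·17) = 0.52631 N/mm
k_B = Gd⁴/(8D³N_a) = (79.1×10³)(2.7⁴)/(8·14.9³·4) = 39.712 N/mm
Springs A,B series: k_AB = 1/(1/0.52631+1/39.712) = 0.51943 N/mm; parallel with C: k_eq = 0.51943+7.1 = 7.6194 N/mm

7.62 N/mm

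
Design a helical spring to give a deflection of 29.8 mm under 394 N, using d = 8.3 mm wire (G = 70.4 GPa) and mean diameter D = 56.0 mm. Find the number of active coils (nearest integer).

Required rate k = F/δ = 394/29.8 = 13.221 N/mm
N_a = Gd⁴/(8D³k) = (70.4×10³ × 8.3⁴)/(8 × 56.0³ × 13.221)
    = 3.34107e+08 / 1.85752e+07 = 17.99 → 18 coils

18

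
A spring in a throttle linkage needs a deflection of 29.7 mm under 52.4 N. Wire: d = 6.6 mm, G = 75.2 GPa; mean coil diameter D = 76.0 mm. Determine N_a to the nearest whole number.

Required rate k = F/δ = 52.4/29.7 = 1.7643 N/mm
N_a = Gd⁴/(8D³k) = (75.2×10³ × 6.6⁴)/(8 × 76.0³ × 1.7643)
    = 1.4269e+08 / 6.19592e+06 = 23.03 → 23 coils

23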